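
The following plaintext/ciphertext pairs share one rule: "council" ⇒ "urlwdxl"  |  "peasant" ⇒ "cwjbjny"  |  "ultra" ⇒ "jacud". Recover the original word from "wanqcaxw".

northern

Read the word backwards and shift each letter +9.
Reversing it on wanqcaxw: shift back: w−9=n, a−9=r, n−9=e, q−9=h, c−9=t, a−9=r, x−9=o, w−9=n → nrehtron; then reverse → northern.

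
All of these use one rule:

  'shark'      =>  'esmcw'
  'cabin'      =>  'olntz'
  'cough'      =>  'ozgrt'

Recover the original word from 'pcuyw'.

drink

Shifts by position in shark: pos 0: s→e (+12), pos 1: h→s (+11), pos 2: a→m (+12), pos 3: r→c (+11) — repeating every 2. A repeating key of period 2 is used — shifts +12, +11 over and over.
Undoing it on pcuyw: p−12=d, c−11=r, u−12=i, y−11=n, w−12=k.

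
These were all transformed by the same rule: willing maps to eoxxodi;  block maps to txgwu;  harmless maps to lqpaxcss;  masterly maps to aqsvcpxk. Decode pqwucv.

racket

w(22)→e(4) and i(8)→o(14) fit y≡3x+16 (mod 26); the inverse of 3 mod 26 is 9. Treating letters as 0–25, the rule is x ↦ 3x + 16 (mod 26).
Undoing it on pqwucv: p(15)→9·(15−16)≡17=r; q(16)→9·(16−16)≡0=a; w(22)→9·(22−16)≡2=c; u(20)→9·(20−16)≡10=k; c(2)→9·(2−16)≡4=e; v(21)→9·(21−16)≡19=t (all mod 26).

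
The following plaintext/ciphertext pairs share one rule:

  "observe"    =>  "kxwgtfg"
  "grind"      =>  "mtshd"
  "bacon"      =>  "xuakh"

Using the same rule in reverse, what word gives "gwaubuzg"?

escalate

Each letter's alphabet position (a=0..z=25) is mapped through 3·x+20 mod 26 — an affine cipher.
Undoing it on gwaubuzg: g(6)→9·(6−20)≡4=e; w(22)→9·(22−20)≡18=s; a(0)→9·(0−20)≡2=c; u(20)→9·(20−20)≡0=a; b(1)→9·(1−20)≡11=l; u(20)→9·(20−20)≡0=a; z(25)→9·(25−20)≡19=t; g(6)→9·(6−20)≡4=e (all mod 26).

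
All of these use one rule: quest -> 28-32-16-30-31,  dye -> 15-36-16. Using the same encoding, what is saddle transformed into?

30-12-15-15-23-16

Letters become their 1-based position plus 11 (so a→12, b→13, …).
For saddle: s=19→30, a=1→12, d=4→15, d=4→15, l=12→23, e=5→16.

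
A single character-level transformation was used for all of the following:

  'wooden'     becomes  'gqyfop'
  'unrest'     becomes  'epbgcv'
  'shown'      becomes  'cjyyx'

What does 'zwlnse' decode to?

It's a Vigenère-style cipher with numeric key [10,2]: position i shifts by key[i mod 2].
Decoding zwlnse: z−10=p, w−2=u, l−10=b, n−2=l, s−10=i, e−2=c.

public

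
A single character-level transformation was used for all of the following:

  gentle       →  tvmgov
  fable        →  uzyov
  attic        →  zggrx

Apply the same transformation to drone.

wilmv

Each pair mirrors across the alphabet (g↔t, e↔v, n↔m): positions sum to 25. Letters are reflected about the middle of the alphabet (position → 25−position): Atbash.
Applying it to drone: d↔w, r↔i, o↔l, n↔m, e↔v.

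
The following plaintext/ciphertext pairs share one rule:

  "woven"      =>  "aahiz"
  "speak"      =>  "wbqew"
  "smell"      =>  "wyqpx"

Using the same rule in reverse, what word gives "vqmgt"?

Shifts by position in woven: pos 0: w→a (+4), pos 1: o→a (+12), pos 2: v→h (+12), pos 3: e→i (+4), pos 4: n→z (+12) — repeating every 3. A repeating key of period 3 is used — shifts +4, +12, +12 over and over.
Decoding vqmgt: v−4=r, q−12=e, m−12=a, g−4=c, t−12=h.

reach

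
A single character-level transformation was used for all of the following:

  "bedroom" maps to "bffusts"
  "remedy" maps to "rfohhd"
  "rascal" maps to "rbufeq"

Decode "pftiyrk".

perfume

In bedroom: b→b is +0, e→f is +1, d→f is +2, r→u is +3 — the shift increases by 1 each position. Letter i (0-indexed) is shifted by i+0, so successive shifts are 0, 1, 2, ….
Decoding pftiyrk: p−0=p, f−1=e, t−2=r, i−3=f, y−4=u, r−5=m, k−6=e.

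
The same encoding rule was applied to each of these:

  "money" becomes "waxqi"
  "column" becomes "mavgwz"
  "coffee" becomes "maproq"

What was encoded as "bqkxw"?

A repeating key of period 2 is used — shifts +10, +12 over and over.
Undoing it on bqkxw: b−10=r, q−12=e, k−10=a, x−12=l, w−10=m.

realm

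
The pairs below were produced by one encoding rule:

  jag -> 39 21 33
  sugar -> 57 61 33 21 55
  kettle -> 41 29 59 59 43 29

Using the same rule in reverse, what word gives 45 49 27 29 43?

model

With a=1..z=26, the number is 2·pos + 19.
Decoding 45 49 27 29 43: 45→(45−19)÷2=13=m, 49→(49−19)÷2=15=o, 27→(27−19)÷2=4=d, 29→(29−19)÷2=5=e, 43→(43−19)÷2=12=l.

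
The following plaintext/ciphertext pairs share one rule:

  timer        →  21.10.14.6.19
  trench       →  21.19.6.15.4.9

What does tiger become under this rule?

t is letter #20 and maps to 21: an offset of 1. Letters become their 1-based position plus 1 (so a→2, b→3, …).
On tiger: t=20→21, i=9→10, g=7→8, e=5→6, r=18→19.

21.10.8.6.19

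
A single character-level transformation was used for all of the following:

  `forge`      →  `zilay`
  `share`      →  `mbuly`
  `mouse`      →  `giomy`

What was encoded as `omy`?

Compare letters: f→z is +20, o→i is +20, r→l is +20 — a constant shift. Every letter moves 20 places later in the alphabet, wrapping around z→a.
Undoing it on omy: o−20=u, m−20=s, y−20=e.

use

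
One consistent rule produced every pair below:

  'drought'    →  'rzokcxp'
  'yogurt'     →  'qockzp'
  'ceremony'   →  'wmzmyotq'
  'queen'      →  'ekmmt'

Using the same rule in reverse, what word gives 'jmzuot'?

person

d(3)→r(17) and r(17)→z(25) fit y≡21x+6 (mod 26); the inverse of 21 mod 26 is 5. Treating letters as 0–25, the rule is x ↦ 21x + 6 (mod 26).
Undoing it on jmzuot: j(9)→5·(9−6)≡15=p; m(12)→5·(12−6)≡4=e; z(25)→5·(25−6)≡17=r; u(20)→5·(20−6)≡18=s; o(14)→5·(14−6)≡14=o; t(19)→5·(19−6)≡13=n (all mod 26).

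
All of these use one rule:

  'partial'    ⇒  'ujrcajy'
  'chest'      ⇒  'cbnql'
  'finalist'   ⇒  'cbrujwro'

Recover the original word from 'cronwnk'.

benefit

The output letters match the input read backwards, each shifted +9: partial reversed is laitrap. Read the word backwards and shift each letter +9.
Undoing it on cronwnk: shift back: c−9=t, r−9=i, o−9=f, n−9=e, w−9=n, n−9=e, k−9=b → tifeneb; then reverse → benefit.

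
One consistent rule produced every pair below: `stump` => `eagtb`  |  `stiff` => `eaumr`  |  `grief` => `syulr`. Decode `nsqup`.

blend

Shifts by position in stump: pos 0: s→e (+12), pos 1: t→a (+7), pos 2: u→g (+12), pos 3: m→t (+7) — repeating every 2. A repeating key of period 2 is used — shifts +12, +7 over and over.
Reversing it on nsqup: n−12=b, s−7=l, q−12=e, u−7=n, p−12=d.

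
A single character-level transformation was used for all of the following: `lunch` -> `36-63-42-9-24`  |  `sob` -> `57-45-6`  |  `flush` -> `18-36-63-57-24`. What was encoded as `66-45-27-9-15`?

l(#12)→36 and u(#21)→63: differences scale by 3, so n = 3·pos + 0. Each letter becomes 3×(its alphabet position, a=1..z=26).
Reversing it on 66-45-27-9-15: 66→(66−0)÷3=22=v, 45→(45−0)÷3=15=o, 27→(27−0)÷3=9=i, 9→(9−0)÷3=3=c, 15→(15−0)÷3=5=e.

voice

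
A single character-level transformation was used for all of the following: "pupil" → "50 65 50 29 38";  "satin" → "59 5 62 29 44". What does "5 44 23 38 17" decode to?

angle

With a=1..z=26, the number is 3·pos + 2.
Reversing it on 5 44 23 38 17: 5→(5−2)÷3=1=a, 44→(44−2)÷3=14=n, 23→(23−2)÷3=7=g, 38→(38−2)÷3=12=l, 17→(17−2)÷3=5=e.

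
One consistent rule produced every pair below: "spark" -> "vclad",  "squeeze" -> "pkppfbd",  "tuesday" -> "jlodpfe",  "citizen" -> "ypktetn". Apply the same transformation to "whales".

Read the word backwards and shift each letter +11.
For whales: reverse → selahw; then shift: s+11=d, e+11=p, l+11=w, a+11=l, h+11=s, w+11=h.

dpwlsh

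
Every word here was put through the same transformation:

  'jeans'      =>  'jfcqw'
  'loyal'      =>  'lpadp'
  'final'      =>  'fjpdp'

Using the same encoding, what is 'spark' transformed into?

sqcuo

In jeans: j→j is +0, e→f is +1, a→c is +2, n→q is +3 — the shift increases by 1 each position. Letter i (0-indexed) is shifted by i+0, so successive shifts are 0, 1, 2, ….
On spark: s+0=s, p+1=q, a+2=c, r+3=u, k+4=o.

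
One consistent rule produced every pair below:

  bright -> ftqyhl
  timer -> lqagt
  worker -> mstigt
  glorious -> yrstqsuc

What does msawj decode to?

woman

This is an affine cipher: with a=0,…,z=25, each position x becomes (9x+22) mod 26.
Decoding msawj: m(12)→3·(12−22)≡22=w; s(18)→3·(18−22)≡14=o; a(0)→3·(0−22)≡12=m; w(22)→3·(22−22)≡0=a; j(9)→3·(9−22)≡13=n (all mod 26).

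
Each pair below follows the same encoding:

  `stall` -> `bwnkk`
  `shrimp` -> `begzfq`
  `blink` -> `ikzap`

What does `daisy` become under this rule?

s(18)→b(1) and t(19)→w(22) fit y≡21x+13 (mod 26); the inverse of 21 mod 26 is 5. Treating letters as 0–25, the rule is x ↦ 21x + 13 (mod 26).
Applying it to daisy: d(3)→21·3+13≡24=y; a(0)→21·0+13≡13=n; i(8)→21·8+13≡25=z; s(18)→21·18+13≡1=b; y(24)→21·24+13≡23=x (all mod 26).

ynzbx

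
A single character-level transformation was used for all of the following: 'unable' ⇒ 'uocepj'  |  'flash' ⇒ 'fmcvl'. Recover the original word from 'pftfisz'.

In unable: u→u is +0, n→o is +1, a→c is +2, b→e is +3 — the shift increases by 1 each position. Letter i (0-indexed) is shifted by i+0, so successive shifts are 0, 1, 2, ….
Decoding pftfisz: p−0=p, f−1=e, t−2=r, f−3=c, i−4=e, s−5=n, z−6=t.

percent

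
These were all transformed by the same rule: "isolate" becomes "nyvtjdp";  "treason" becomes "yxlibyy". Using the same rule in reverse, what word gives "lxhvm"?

Each letter shifts forward by (position + 5), i.e. 5, 6, 7, … — the shift grows by one for each successive letter.
Decoding lxhvm: l−5=g, x−6=r, h−7=a, v−8=n, m−9=d.

grand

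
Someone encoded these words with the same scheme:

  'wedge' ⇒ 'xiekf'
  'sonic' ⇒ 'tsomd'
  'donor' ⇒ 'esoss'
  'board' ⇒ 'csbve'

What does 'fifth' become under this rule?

gmgxi

It's a Vigenère-style cipher with numeric key [1,4]: position i shifts by key[i mod 2].
On fifth: f+1=g, i+4=m, f+1=g, t+4=x, h+1=i.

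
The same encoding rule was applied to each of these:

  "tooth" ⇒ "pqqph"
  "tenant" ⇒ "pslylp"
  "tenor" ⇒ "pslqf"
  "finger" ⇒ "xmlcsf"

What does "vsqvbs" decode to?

t(19)→p(15) and o(14)→q(16) fit y≡5x+24 (mod 26); the inverse of 5 mod 26 is 21. This is an affine cipher: with a=0,…,z=25, each position x becomes (5x+24) mod 26.
Reversing it on vsqvbs: v(21)→21·(21−24)≡15=p; s(18)→21·(18−24)≡4=e; q(16)→21·(16−24)≡14=o; v(21)→21·(21−24)≡15=p; b(1)→21·(1−24)≡11=l; s(18)→21·(18−24)≡4=e (all mod 26).

people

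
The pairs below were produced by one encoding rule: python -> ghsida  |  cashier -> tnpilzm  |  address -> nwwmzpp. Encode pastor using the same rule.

p(15)→g(6) and y(24)→h(7) fit y≡3x+13 (mod 26); the inverse of 3 mod 26 is 9. This is an affine cipher: with a=0,…,z=25, each position x becomes (3x+13) mod 26.
On pastor: p(15)→3·15+13≡6=g; a(0)→3·0+13≡13=n; s(18)→3·18+13≡15=p; t(19)→3·19+13≡18=s; o(14)→3·14+13≡3=d; r(17)→3·17+13≡12=m (all mod 26).

gnpsdm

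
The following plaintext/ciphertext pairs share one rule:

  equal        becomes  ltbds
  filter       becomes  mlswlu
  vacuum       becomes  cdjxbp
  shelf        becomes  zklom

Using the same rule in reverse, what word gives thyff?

Shifts by position in equal: pos 0: e→l (+7), pos 1: q→t (+3), pos 2: u→b (+7), pos 3: a→d (+3) — repeating every 2. It's a Vigenère-style cipher with numeric key [7,3]: position i shifts by key[i mod 2].
Decoding thyff: t−7=m, h−3=e, y−7=r, f−3=c, f−7=y.

mercy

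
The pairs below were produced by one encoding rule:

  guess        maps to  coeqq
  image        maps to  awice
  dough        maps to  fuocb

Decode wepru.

g(6)→c(2) and u(20)→o(14) fit y≡25x+8 (mod 26); the inverse of 25 mod 26 is 25. Treating letters as 0–25, the rule is x ↦ 25x + 8 (mod 26).
Reversing it on wepru: w(22)→25·(22−8)≡12=m; e(4)→25·(4−8)≡4=e; p(15)→25·(15−8)≡19=t; r(17)→25·(17−8)≡17=r; u(20)→25·(20−8)≡14=o (all mod 26).

metro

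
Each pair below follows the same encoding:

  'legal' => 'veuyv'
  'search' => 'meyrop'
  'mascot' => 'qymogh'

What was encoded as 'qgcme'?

mouse

Treating letters as 0–25, the rule is x ↦ 21x + 24 (mod 26).
Reversing it on qgcme: q(16)→5·(16−24)≡12=m; g(6)→5·(6−24)≡14=o; c(2)→5·(2−24)≡20=u; m(12)→5·(12−24)≡18=s; e(4)→5·(4−24)≡4=e (all mod 26).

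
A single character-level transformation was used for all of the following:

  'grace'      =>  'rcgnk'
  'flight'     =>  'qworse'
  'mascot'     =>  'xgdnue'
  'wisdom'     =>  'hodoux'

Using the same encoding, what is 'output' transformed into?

Two shifts are in play — +6 for a/e/i/o/u, +11 for every other letter.
On output: o(vowel)+6=u, u(vowel)+6=a, t(cons)+11=e, p(cons)+11=a, u(vowel)+6=a, t(cons)+11=e.

uaeaae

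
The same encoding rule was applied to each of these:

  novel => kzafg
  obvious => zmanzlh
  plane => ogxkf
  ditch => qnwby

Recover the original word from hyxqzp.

Treating letters as 0–25, the rule is x ↦ 15x + 23 (mod 26).
Undoing it on hyxqzp: h(7)→7·(7−23)≡18=s; y(24)→7·(24−23)≡7=h; x(23)→7·(23−23)≡0=a; q(16)→7·(16−23)≡3=d; z(25)→7·(25−23)≡14=o; p(15)→7·(15−23)≡22=w (all mod 26).

shadow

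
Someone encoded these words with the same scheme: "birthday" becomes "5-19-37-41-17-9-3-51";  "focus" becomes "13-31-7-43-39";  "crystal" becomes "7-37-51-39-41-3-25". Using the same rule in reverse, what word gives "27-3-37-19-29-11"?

marine

b(#2)→5 and i(#9)→19: differences scale by 2, so n = 2·pos + 1. Each letter becomes 2×(its alphabet position, a=1..z=26) + 1.
Undoing it on 27-3-37-19-29-11: 27→(27−1)÷2=13=m, 3→(3−1)÷2=1=a, 37→(37−1)÷2=18=r, 19→(19−1)÷2=9=i, 29→(29−1)÷2=14=n, 11→(11−1)÷2=5=e.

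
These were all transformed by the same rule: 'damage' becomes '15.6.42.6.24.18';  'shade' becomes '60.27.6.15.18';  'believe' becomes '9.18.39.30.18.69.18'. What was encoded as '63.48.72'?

d(#4)→15 and a(#1)→6: differences scale by 3, so n = 3·pos + 3. The formula is n = 3×(alphabet index, a=1) + 3.
Reversing it on 63.48.72: 63→(63−3)÷3=20=t, 48→(48−3)÷3=15=o, 72→(72−3)÷3=23=w.

tow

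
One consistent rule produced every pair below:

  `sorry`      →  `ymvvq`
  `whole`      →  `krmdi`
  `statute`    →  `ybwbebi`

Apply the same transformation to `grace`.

ovwci

s(18)→y(24) and o(14)→m(12) fit y≡3x+22 (mod 26); the inverse of 3 mod 26 is 9. This is an affine cipher: with a=0,…,z=25, each position x becomes (3x+22) mod 26.
On grace: g(6)→3·6+22≡14=o; r(17)→3·17+22≡21=v; a(0)→3·0+22≡22=w; c(2)→3·2+22≡2=c; e(4)→3·4+22≡8=i (all mod 26).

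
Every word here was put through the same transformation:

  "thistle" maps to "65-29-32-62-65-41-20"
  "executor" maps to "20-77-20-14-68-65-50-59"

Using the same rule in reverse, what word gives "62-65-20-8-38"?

steak

t(#20)→65 and h(#8)→29: differences scale by 3, so n = 3·pos + 5. With a=1..z=26, the number is 3·pos + 5.
Reversing it on 62-65-20-8-38: 62→(62−5)÷3=19=s, 65→(65−5)÷3=20=t, 20→(20−5)÷3=5=e, 8→(8−5)÷3=1=a, 38→(38−5)÷3=11=k.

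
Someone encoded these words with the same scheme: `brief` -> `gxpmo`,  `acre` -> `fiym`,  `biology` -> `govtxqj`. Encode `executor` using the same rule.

jdlkddzd

In brief: b→g is +5, r→x is +6, i→p is +7, e→m is +8 — the shift increases by 1 each position. Each letter shifts forward by (position + 5), i.e. 5, 6, 7, … — the shift grows by one for each successive letter.
For executor: e+5=j, x+6=d, e+7=l, c+8=k, u+9=d, t+10=d, o+11=z, r+12=d.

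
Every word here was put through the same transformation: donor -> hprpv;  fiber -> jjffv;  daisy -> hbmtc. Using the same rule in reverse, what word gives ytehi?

Shifts by position in donor: pos 0: d→h (+4), pos 1: o→p (+1), pos 2: n→r (+4), pos 3: o→p (+1) — repeating every 2. It's a Vigenère-style cipher with numeric key [4,1]: position i shifts by key[i mod 2].
Decoding ytehi: y−4=u, t−1=s, e−4=a, h−1=g, i−4=e.

usage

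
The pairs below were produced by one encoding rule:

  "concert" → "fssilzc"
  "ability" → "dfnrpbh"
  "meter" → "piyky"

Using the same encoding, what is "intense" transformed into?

In concert: c→f is +3, o→s is +4, n→s is +5, c→i is +6 — the shift increases by 1 each position. Each letter shifts forward by (position + 3), i.e. 3, 4, 5, … — the shift grows by one for each successive letter.
Applying it to intense: i+3=l, n+4=r, t+5=y, e+6=k, n+7=u, s+8=a, e+9=n.

lrykuan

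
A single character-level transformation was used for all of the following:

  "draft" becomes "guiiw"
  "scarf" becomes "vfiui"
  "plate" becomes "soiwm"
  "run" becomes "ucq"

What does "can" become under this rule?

fiq

The shift depends on letter class: consonant d→g is +3, but vowel a→i is +8. The rule splits by letter class: vowels +8, consonants +3.
For can: c(cons)+3=f, a(vowel)+8=i, n(cons)+3=q.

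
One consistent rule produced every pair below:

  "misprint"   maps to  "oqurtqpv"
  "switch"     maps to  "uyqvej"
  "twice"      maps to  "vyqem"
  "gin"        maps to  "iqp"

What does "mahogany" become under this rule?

The shift depends on letter class: consonant m→o is +2, but vowel i→q is +8. Vowels shift forward by 8 and consonants shift forward by 2.
For mahogany: m(cons)+2=o, a(vowel)+8=i, h(cons)+2=j, o(vowel)+8=w, g(cons)+2=i, a(vowel)+8=i, n(cons)+2=p, y(cons)+2=a.

oijwiipa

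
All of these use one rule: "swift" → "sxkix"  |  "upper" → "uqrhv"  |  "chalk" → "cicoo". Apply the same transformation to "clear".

In swift: s→s is +0, w→x is +1, i→k is +2, f→i is +3 — the shift increases by 1 each position. Letter i (0-indexed) is shifted by i+0, so successive shifts are 0, 1, 2, ….
For clear: c+0=c, l+1=m, e+2=g, a+3=d, r+4=v.

cmgdv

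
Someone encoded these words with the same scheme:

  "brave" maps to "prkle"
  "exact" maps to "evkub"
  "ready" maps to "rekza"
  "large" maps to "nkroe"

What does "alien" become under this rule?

b(1)→p(15) and r(17)→r(17) fit y≡5x+10 (mod 26); the inverse of 5 mod 26 is 21. Treating letters as 0–25, the rule is x ↦ 5x + 10 (mod 26).
For alien: a(0)→5·0+10≡10=k; l(11)→5·11+10≡13=n; i(8)→5·8+10≡24=y; e(4)→5·4+10≡4=e; n(13)→5·13+10≡23=x (all mod 26).

knyex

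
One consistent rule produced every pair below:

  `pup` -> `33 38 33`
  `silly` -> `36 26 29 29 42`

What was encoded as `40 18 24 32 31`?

p is letter #16 and maps to 33: an offset of 17. Letters become their 1-based position plus 17 (so a→18, b→19, …).
Undoing it on 40 18 24 32 31: 40→(40−17)÷1=23=w, 18→(18−17)÷1=1=a, 24→(24−17)÷1=7=g, 32→(32−17)÷1=15=o, 31→(31−17)÷1=14=n.

wagon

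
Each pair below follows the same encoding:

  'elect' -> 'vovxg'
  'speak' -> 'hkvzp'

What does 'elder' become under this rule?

vowvi

Each pair mirrors across the alphabet (e↔v, l↔o, e↔v): positions sum to 25. Letters are reflected about the middle of the alphabet (position → 25−position): Atbash.
For elder: e↔v, l↔o, d↔w, e↔v, r↔i.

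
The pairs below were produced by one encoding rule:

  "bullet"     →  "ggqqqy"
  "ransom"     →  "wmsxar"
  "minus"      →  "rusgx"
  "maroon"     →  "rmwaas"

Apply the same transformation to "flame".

The shift depends on letter class: consonant b→g is +5, but vowel u→g is +12. Vowels shift forward by 12 and consonants shift forward by 5.
On flame: f(cons)+5=k, l(cons)+5=q, a(vowel)+12=m, m(cons)+5=r, e(vowel)+12=q.

kqmrq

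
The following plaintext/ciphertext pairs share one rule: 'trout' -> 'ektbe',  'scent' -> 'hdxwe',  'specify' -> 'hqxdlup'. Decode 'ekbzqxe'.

Each letter's alphabet position (a=0..z=25) is mapped through 23·x+9 mod 26 — an affine cipher.
Undoing it on ekbzqxe: e(4)→17·(4−9)≡19=t; k(10)→17·(10−9)≡17=r; b(1)→17·(1−9)≡20=u; z(25)→17·(25−9)≡12=m; q(16)→17·(16−9)≡15=p; x(23)→17·(23−9)≡4=e; e(4)→17·(4−9)≡19=t (all mod 26).

trumpet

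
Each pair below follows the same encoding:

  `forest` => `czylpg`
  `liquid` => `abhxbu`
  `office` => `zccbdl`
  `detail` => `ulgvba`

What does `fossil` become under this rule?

czppba

f(5)→c(2) and o(14)→z(25) fit y≡17x+21 (mod 26); the inverse of 17 mod 26 is 23. Treating letters as 0–25, the rule is x ↦ 17x + 21 (mod 26).
On fossil: f(5)→17·5+21≡2=c; o(14)→17·14+21≡25=z; s(18)→17·18+21≡15=p; s(18)→17·18+21≡15=p; i(8)→17·8+21≡1=b; l(11)→17·11+21≡0=a (all mod 26).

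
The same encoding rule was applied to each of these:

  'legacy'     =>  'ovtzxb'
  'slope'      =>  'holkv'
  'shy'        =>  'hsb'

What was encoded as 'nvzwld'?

Each pair mirrors across the alphabet (l↔o, e↔v, g↔t): positions sum to 25. Each letter is replaced by its mirror in the alphabet: a↔z, b↔y, c↔x, and so on (the Atbash cipher).
Undoing it on nvzwld: n↔m, v↔e, z↔a, w↔d, l↔o, d↔w.

meadow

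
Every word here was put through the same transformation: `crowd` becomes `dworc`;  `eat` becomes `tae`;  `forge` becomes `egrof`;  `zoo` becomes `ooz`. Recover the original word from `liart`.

trail

The word is simply reversed.
Decoding liart: then reverse → trail.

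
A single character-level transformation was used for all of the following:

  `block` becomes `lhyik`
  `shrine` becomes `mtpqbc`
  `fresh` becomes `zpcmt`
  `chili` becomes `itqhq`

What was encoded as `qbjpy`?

intro

b(1)→l(11) and l(11)→h(7) fit y≡23x+14 (mod 26); the inverse of 23 mod 26 is 17. Treating letters as 0–25, the rule is x ↦ 23x + 14 (mod 26).
Undoing it on qbjpy: q(16)→17·(16−14)≡8=i; b(1)→17·(1−14)≡13=n; j(9)→17·(9−14)≡19=t; p(15)→17·(15−14)≡17=r; y(24)→17·(24−14)≡14=o (all mod 26).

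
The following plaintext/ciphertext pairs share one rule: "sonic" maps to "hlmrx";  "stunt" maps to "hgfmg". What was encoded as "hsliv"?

Each pair mirrors across the alphabet (s↔h, o↔l, n↔m): positions sum to 25. Letters are reflected about the middle of the alphabet (position → 25−position): Atbash.
Decoding hsliv: h↔s, s↔h, l↔o, i↔r, v↔e.

shore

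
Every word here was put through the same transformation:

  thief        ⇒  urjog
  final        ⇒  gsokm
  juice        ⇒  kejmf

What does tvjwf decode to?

slime

The shifts repeat in a cycle of length 2: positions 0,1,… shift by +1, +10, then the pattern repeats.
Undoing it on tvjwf: t−1=s, v−10=l, j−1=i, w−10=m, f−1=e.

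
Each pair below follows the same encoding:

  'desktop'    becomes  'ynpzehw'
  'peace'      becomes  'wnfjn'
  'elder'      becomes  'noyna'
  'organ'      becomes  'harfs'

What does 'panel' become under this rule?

d(3)→y(24) and e(4)→n(13) fit y≡15x+5 (mod 26); the inverse of 15 mod 26 is 7. Treating letters as 0–25, the rule is x ↦ 15x + 5 (mod 26).
For panel: p(15)→15·15+5≡22=w; a(0)→15·0+5≡5=f; n(13)→15·13+5≡18=s; e(4)→15·4+5≡13=n; l(11)→15·11+5≡14=o (all mod 26).

wfsno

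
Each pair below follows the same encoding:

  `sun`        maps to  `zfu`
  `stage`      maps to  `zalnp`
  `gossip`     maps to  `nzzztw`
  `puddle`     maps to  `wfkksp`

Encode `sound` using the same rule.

The shift depends on letter class: consonant s→z is +7, but vowel u→f is +11. Vowels shift forward by 11 and consonants shift forward by 7.
Applying it to sound: s(cons)+7=z, o(vowel)+11=z, u(vowel)+11=f, n(cons)+7=u, d(cons)+7=k.

zzfuk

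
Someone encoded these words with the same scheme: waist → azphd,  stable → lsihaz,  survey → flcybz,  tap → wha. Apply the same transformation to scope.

The output letters match the input read backwards, each shifted +7: waist reversed is tsiaw. Two steps: reverse the string, then apply a Caesar shift of +7.
Applying it to scope: reverse → epocs; then shift: e+7=l, p+7=w, o+7=v, c+7=j, s+7=z.

lwvjz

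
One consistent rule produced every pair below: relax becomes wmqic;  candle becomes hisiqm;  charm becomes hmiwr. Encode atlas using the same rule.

The shift depends on letter class: consonant r→w is +5, but vowel e→m is +8. Two shifts are in play — +8 for a/e/i/o/u, +5 for every other letter.
Applying it to atlas: a(vowel)+8=i, t(cons)+5=y, l(cons)+5=q, a(vowel)+8=i, s(cons)+5=x.

iyqix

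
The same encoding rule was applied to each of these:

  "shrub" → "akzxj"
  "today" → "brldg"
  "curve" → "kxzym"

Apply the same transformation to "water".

Shifts by position in shrub: pos 0: s→a (+8), pos 1: h→k (+3), pos 2: r→z (+8), pos 3: u→x (+3) — repeating every 2. A repeating key of period 2 is used — shifts +8, +3 over and over.
On water: w+8=e, a+3=d, t+8=b, e+3=h, r+8=z.

edbhz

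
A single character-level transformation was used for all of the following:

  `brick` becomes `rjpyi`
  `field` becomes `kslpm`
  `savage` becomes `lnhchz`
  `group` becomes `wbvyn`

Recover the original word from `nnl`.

egg

Read the word backwards and shift each letter +7.
Undoing it on nnl: shift back: n−7=g, n−7=g, l−7=e → gge; then reverse → egg.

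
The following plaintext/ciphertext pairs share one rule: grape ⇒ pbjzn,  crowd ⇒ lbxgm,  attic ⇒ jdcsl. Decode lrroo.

chief

A repeating key of period 2 is used — shifts +9, +10 over and over.
Undoing it on lrroo: l−9=c, r−10=h, r−9=i, o−10=e, o−9=f.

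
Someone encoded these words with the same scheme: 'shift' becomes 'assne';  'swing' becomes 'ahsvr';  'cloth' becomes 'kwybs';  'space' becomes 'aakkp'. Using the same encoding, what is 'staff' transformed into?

aeknq

Shifts by position in shift: pos 0: s→a (+8), pos 1: h→s (+11), pos 2: i→s (+10), pos 3: f→n (+8), pos 4: t→e (+11) — repeating every 3. The shifts repeat in a cycle of length 3: positions 0,1,… shift by +8, +11, +10, then the pattern repeats.
For staff: s+8=a, t+11=e, a+10=k, f+8=n, f+11=q.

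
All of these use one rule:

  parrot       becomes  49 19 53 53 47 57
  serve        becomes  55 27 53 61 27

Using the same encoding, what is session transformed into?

55 27 55 55 35 47 45

p(#16)→49 and a(#1)→19: differences scale by 2, so n = 2·pos + 17. Each letter becomes 2×(its alphabet position, a=1..z=26) + 17.
Applying it to session: s=19→55, e=5→27, s=19→55, s=19→55, i=9→35, o=15→47, n=14→45.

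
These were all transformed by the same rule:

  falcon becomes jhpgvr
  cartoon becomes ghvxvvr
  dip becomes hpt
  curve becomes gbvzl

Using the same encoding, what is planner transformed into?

The shift depends on letter class: consonant f→j is +4, but vowel a→h is +7. The rule splits by letter class: vowels +7, consonants +4.
For planner: p(cons)+4=t, l(cons)+4=p, a(vowel)+7=h, n(cons)+4=r, n(cons)+4=r, e(vowel)+7=l, r(cons)+4=v.

tphrrlv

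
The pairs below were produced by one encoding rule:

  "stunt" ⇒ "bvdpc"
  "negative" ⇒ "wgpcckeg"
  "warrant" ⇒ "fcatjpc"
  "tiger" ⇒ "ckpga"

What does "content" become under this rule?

Shifts by position in stunt: pos 0: s→b (+9), pos 1: t→v (+2), pos 2: u→d (+9), pos 3: n→p (+2) — repeating every 2. A repeating key of period 2 is used — shifts +9, +2 over and over.
Applying it to content: c+9=l, o+2=q, n+9=w, t+2=v, e+9=n, n+2=p, t+9=c.

lqwvnpc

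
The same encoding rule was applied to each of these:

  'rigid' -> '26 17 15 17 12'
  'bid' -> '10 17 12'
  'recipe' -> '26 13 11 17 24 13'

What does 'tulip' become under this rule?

28 29 20 17 24

r is letter #18 and maps to 26: an offset of 8. The number is (letter's place in the alphabet, a=1) + 8.
Applying it to tulip: t=20→28, u=21→29, l=12→20, i=9→17, p=16→24.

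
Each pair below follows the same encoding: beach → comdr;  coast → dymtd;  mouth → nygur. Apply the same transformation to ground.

hbavxp

Shifts by position in beach: pos 0: b→c (+1), pos 1: e→o (+10), pos 2: a→m (+12), pos 3: c→d (+1), pos 4: h→r (+10) — repeating every 3. A repeating key of period 3 is used — shifts +1, +10, +12 over and over.
On ground: g+1=h, r+10=b, o+12=a, u+1=v, n+10=x, d+12=p.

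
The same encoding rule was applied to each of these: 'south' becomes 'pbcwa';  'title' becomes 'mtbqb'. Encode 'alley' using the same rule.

gmtti

The output letters match the input read backwards, each shifted +8: south reversed is htuos. The word is reversed, then every letter is shifted forward by 8.
For alley: reverse → yella; then shift: y+8=g, e+8=m, l+8=t, l+8=t, a+8=i.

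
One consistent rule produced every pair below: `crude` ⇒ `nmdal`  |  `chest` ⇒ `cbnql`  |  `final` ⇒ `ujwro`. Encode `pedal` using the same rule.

ujmny

The word is reversed, then every letter is shifted forward by 9.
For pedal: reverse → ladep; then shift: l+9=u, a+9=j, d+9=m, e+9=n, p+9=y.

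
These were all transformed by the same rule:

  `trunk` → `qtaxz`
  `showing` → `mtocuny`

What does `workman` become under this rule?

tgsqxuc

Read the word backwards and shift each letter +6.
For workman: reverse → namkrow; then shift: n+6=t, a+6=g, m+6=s, k+6=q, r+6=x, o+6=u, w+6=c.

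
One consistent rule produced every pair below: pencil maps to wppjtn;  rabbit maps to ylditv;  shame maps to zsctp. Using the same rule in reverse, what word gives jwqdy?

clown

Shifts by position in pencil: pos 0: p→w (+7), pos 1: e→p (+11), pos 2: n→p (+2), pos 3: c→j (+7), pos 4: i→t (+11), pos 5: l→n (+2) — repeating every 3. The shifts repeat in a cycle of length 3: positions 0,1,… shift by +7, +11, +2, then the pattern repeats.
Undoing it on jwqdy: j−7=c, w−11=l, q−2=o, d−7=w, y−11=n.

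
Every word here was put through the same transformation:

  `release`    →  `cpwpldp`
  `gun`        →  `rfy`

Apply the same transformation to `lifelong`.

Compare letters: r→c is +11, e→p is +11, l→w is +11 — a constant shift. Every letter moves 11 places later in the alphabet, wrapping around z→a.
For lifelong: l+11=w, i+11=t, f+11=q, e+11=p, l+11=w, o+11=z, n+11=y, g+11=r.

wtqpwzyr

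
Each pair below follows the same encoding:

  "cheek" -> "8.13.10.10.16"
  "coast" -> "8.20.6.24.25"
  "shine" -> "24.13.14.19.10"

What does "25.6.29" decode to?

The number is (letter's place in the alphabet, a=1) + 5.
Reversing it on 25.6.29: 25→(25−5)÷1=20=t, 6→(6−5)÷1=1=a, 29→(29−5)÷1=24=x.

tax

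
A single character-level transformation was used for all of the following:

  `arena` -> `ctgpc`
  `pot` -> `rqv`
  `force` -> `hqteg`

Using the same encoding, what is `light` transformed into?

nkijv

Compare letters: a→c is +2, r→t is +2, e→g is +2 — a constant shift. This is a Caesar cipher with shift 2.
Applying it to light: l+2=n, i+2=k, g+2=i, h+2=j, t+2=v.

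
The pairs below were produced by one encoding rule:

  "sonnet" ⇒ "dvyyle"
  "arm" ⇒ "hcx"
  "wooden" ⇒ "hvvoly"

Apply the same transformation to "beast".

Vowels shift forward by 7 and consonants shift forward by 11.
For beast: b(cons)+11=m, e(vowel)+7=l, a(vowel)+7=h, s(cons)+11=d, t(cons)+11=e.

mlhde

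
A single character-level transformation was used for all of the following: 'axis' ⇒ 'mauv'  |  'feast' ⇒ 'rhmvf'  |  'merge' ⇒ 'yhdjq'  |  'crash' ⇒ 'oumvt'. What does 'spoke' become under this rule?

esanq

Shifts by position in axis: pos 0: a→m (+12), pos 1: x→a (+3), pos 2: i→u (+12), pos 3: s→v (+3) — repeating every 2. The shifts repeat in a cycle of length 2: positions 0,1,… shift by +12, +3, then the pattern repeats.
For spoke: s+12=e, p+3=s, o+12=a, k+3=n, e+12=q.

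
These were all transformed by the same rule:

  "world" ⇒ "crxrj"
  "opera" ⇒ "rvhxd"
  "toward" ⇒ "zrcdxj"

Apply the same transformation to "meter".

shzhx

The shift depends on letter class: consonant w→c is +6, but vowel o→r is +3. The rule splits by letter class: vowels +3, consonants +6.
For meter: m(cons)+6=s, e(vowel)+3=h, t(cons)+6=z, e(vowel)+3=h, r(cons)+6=x.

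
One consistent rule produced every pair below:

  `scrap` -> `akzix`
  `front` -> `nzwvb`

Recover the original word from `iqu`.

Compare letters: s→a is +8, c→k is +8, r→z is +8 — a constant shift. This is a Caesar cipher with shift 8.
Decoding iqu: i−8=a, q−8=i, u−8=m.

aim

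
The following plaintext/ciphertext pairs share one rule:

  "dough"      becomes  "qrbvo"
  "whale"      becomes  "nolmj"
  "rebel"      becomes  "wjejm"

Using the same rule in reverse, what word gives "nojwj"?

where

d(3)→q(16) and o(14)→r(17) fit y≡19x+11 (mod 26); the inverse of 19 mod 26 is 11. Each letter's alphabet position (a=0..z=25) is mapped through 19·x+11 mod 26 — an affine cipher.
Undoing it on nojwj: n(13)→11·(13−11)≡22=w; o(14)→11·(14−11)≡7=h; j(9)→11·(9−11)≡4=e; w(22)→11·(22−11)≡17=r; j(9)→11·(9−11)≡4=e (all mod 26).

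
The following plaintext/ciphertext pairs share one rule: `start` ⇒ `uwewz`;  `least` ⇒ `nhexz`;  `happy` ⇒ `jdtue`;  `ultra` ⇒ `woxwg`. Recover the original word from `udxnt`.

satin

In start: s→u is +2, t→w is +3, a→e is +4, r→w is +5 — the shift increases by 1 each position. The shift increases by 1 at each position, starting from +2: 2, 3, 4, ….
Undoing it on udxnt: u−2=s, d−3=a, x−4=t, n−5=i, t−6=n.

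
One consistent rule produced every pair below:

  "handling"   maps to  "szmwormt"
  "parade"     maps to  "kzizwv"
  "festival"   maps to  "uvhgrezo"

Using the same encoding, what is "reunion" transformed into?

Letters are reflected about the middle of the alphabet (position → 25−position): Atbash.
Applying it to reunion: r↔i, e↔v, u↔f, n↔m, i↔r, o↔l, n↔m.

ivfmrlm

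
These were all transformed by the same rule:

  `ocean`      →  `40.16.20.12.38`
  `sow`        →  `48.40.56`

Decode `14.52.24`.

Each letter becomes 2×(its alphabet position, a=1..z=26) + 10.
Undoing it on 14.52.24: 14→(14−10)÷2=2=b, 52→(52−10)÷2=21=u, 24→(24−10)÷2=7=g.

bug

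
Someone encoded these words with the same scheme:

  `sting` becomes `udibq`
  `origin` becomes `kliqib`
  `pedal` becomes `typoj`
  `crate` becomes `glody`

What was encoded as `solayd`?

s(18)→u(20) and t(19)→d(3) fit y≡9x+14 (mod 26); the inverse of 9 mod 26 is 3. This is an affine cipher: with a=0,…,z=25, each position x becomes (9x+14) mod 26.
Reversing it on solayd: s(18)→3·(18−14)≡12=m; o(14)→3·(14−14)≡0=a; l(11)→3·(11−14)≡17=r; a(0)→3·(0−14)≡10=k; y(24)→3·(24−14)≡4=e; d(3)→3·(3−14)≡19=t (all mod 26).

market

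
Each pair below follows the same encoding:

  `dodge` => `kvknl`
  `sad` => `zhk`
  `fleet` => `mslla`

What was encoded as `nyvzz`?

gross

Each letter is shifted forward by 7 in the alphabet (a Caesar shift of +7).
Undoing it on nyvzz: n−7=g, y−7=r, v−7=o, z−7=s, z−7=s.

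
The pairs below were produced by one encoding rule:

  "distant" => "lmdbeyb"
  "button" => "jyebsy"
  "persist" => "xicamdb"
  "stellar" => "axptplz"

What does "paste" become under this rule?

xedbi

It's a Vigenère-style cipher with numeric key [8,4,11]: position i shifts by key[i mod 3].
On paste: p+8=x, a+4=e, s+11=d, t+8=b, e+4=i.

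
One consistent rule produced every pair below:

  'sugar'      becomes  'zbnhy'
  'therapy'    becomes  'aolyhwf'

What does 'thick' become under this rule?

aopjr

Compare letters: s→z is +7, u→b is +7, g→n is +7 — a constant shift. Every letter moves 7 places later in the alphabet, wrapping around z→a.
For thick: t+7=a, h+7=o, i+7=p, c+7=j, k+7=r.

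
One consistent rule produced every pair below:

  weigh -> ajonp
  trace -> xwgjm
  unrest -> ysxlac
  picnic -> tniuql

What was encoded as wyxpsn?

strike

In weigh: w→a is +4, e→j is +5, i→o is +6, g→n is +7 — the shift increases by 1 each position. Letter i (0-indexed) is shifted by i+4, so successive shifts are 4, 5, 6, ….
Reversing it on wyxpsn: w−4=s, y−5=t, x−6=r, p−7=i, s−8=k, n−9=e.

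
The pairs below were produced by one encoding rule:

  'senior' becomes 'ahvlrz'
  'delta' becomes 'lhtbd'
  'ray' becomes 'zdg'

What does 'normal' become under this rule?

vrzudt

The shift depends on letter class: consonant s→a is +8, but vowel e→h is +3. The rule splits by letter class: vowels +3, consonants +8.
For normal: n(cons)+8=v, o(vowel)+3=r, r(cons)+8=z, m(cons)+8=u, a(vowel)+3=d, l(cons)+8=t.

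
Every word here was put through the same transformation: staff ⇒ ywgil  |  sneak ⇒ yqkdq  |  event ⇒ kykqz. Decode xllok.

The shifts repeat in a cycle of length 2: positions 0,1,… shift by +6, +3, then the pattern repeats.
Decoding xllok: x−6=r, l−3=i, l−6=f, o−3=l, k−6=e.

rifle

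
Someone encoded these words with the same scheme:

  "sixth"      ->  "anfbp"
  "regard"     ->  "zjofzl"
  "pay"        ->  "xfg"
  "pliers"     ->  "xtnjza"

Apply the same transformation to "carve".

The shift depends on letter class: consonant s→a is +8, but vowel i→n is +5. Vowels shift forward by 5 and consonants shift forward by 8.
On carve: c(cons)+8=k, a(vowel)+5=f, r(cons)+8=z, v(cons)+8=d, e(vowel)+5=j.

kfzdj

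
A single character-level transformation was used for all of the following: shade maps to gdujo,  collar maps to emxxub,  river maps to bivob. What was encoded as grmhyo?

s(18)→g(6) and h(7)→d(3) fit y≡5x+20 (mod 26); the inverse of 5 mod 26 is 21. Each letter's alphabet position (a=0..z=25) is mapped through 5·x+20 mod 26 — an affine cipher.
Undoing it on grmhyo: g(6)→21·(6−20)≡18=s; r(17)→21·(17−20)≡15=p; m(12)→21·(12−20)≡14=o; h(7)→21·(7−20)≡13=n; y(24)→21·(24−20)≡6=g; o(14)→21·(14−20)≡4=e (all mod 26).

sponge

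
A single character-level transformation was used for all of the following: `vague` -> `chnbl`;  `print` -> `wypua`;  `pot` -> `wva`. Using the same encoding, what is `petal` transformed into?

Compare letters: v→c is +7, a→h is +7, g→n is +7 — a constant shift. Every letter moves 7 places later in the alphabet, wrapping around z→a.
Applying it to petal: p+7=w, e+7=l, t+7=a, a+7=h, l+7=s.

wlahs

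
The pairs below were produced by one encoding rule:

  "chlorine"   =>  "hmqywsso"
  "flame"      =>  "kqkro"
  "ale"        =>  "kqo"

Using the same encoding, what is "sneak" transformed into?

The shift depends on letter class: consonant c→h is +5, but vowel o→y is +10. Vowels shift forward by 10 and consonants shift forward by 5.
For sneak: s(cons)+5=x, n(cons)+5=s, e(vowel)+10=o, a(vowel)+10=k, k(cons)+5=p.

xsokp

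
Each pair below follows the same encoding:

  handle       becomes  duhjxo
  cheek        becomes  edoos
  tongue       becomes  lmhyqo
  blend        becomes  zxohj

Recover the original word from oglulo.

estate

h(7)→d(3) and a(0)→u(20) fit y≡5x+20 (mod 26); the inverse of 5 mod 26 is 21. Treating letters as 0–25, the rule is x ↦ 5x + 20 (mod 26).
Reversing it on oglulo: o(14)→21·(14−20)≡4=e; g(6)→21·(6−20)≡18=s; l(11)→21·(11−20)≡19=t; u(20)→21·(20−20)≡0=a; l(11)→21·(11−20)≡19=t; o(14)→21·(14−20)≡4=e (all mod 26).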